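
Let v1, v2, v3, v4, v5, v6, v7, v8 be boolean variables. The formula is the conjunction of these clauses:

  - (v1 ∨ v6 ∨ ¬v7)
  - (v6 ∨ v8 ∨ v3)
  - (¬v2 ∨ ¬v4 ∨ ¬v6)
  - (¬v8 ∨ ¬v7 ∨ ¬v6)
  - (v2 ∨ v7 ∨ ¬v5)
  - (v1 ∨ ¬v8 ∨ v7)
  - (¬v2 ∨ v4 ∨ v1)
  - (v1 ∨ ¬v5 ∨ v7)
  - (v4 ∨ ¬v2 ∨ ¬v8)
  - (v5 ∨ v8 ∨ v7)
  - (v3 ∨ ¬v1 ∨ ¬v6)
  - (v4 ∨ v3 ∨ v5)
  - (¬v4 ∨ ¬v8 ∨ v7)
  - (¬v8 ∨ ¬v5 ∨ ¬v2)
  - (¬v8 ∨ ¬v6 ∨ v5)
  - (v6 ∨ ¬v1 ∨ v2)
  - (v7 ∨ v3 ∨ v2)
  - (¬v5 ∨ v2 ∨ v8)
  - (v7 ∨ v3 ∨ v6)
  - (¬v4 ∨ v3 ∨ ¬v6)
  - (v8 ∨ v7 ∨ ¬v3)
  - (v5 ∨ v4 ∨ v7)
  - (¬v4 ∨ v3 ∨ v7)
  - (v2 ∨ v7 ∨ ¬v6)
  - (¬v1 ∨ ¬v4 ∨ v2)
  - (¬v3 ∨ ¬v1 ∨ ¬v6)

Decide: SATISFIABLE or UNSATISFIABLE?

Branch on v1: take v1 = True.
Set v2 = True and propagate.
Branch on v3: take v3 = False.
  then v6 is forced to False.
  then v8 is forced to True.
  then v4 is forced to True.
  then v7 is forced to True.
  then v5 is forced to False.
So v1=T, v2=T, v3=F, v4=T, v5=F, v6=F, v7=T, v8=T is a satisfying assignment.

SATISFIABLE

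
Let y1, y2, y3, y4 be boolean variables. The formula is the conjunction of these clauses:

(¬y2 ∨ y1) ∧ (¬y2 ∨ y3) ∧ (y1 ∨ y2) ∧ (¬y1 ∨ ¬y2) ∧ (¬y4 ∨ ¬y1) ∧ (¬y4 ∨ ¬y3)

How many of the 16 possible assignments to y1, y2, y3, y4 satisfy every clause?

The models are:
  y1=1 y2=0 y3=0 y4=0
  y1=1 y2=0 y3=1 y4=0
That's 2 in total.

2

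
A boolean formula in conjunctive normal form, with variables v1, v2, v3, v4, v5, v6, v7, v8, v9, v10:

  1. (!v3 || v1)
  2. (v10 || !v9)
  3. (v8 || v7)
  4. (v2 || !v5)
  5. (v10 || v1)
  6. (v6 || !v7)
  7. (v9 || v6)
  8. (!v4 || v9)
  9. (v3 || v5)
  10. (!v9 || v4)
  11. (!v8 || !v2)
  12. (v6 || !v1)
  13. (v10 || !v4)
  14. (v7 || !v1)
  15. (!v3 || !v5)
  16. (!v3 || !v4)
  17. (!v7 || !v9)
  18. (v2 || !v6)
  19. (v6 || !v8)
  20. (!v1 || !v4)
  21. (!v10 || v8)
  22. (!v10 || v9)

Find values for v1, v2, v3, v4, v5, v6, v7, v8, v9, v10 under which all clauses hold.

Branch on v1: take v1 = True.
  then v6 is forced to True.
  then v7 is forced to True.
  then v9 is forced to False.
  then v4 is forced to False.
  then v2 is forced to True.
  then v8 is forced to False.
  then v10 is forced to False.
Set v3 = False and propagate.
  then v5 is forced to True.
Every clause has at least one true literal under this assignment.

v1 = T  v2 = T  v3 = F  v4 = F  v5 = T  v6 = T  v7 = T  v8 = F  v9 = F  v10 = F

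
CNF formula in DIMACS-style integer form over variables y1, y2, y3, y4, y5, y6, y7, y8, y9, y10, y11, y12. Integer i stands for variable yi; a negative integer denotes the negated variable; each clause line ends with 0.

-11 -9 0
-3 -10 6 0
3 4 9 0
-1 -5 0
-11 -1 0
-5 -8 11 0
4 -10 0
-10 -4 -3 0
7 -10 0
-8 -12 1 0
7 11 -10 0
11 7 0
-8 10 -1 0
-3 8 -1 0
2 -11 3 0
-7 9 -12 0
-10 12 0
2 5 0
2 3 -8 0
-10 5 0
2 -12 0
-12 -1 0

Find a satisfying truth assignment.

y1=F  y2=T  y3=T  y4=F  y5=F  y6=T  y7=F  y8=F  y9=F  y10=F  y11=T  y12=T

y2 occurs only positively in the remaining clauses — set y2 = True.
Pure literal: y6 appears only positively; assign y6 = True.
Branch on y1: take y1 = False.
Set y3 = True and propagate.
The remaining clauses are satisfied by y4 = False, y5 = False, y7 = False, y8 = False, y9 = False, y10 = False, y11 = True, y12 = True.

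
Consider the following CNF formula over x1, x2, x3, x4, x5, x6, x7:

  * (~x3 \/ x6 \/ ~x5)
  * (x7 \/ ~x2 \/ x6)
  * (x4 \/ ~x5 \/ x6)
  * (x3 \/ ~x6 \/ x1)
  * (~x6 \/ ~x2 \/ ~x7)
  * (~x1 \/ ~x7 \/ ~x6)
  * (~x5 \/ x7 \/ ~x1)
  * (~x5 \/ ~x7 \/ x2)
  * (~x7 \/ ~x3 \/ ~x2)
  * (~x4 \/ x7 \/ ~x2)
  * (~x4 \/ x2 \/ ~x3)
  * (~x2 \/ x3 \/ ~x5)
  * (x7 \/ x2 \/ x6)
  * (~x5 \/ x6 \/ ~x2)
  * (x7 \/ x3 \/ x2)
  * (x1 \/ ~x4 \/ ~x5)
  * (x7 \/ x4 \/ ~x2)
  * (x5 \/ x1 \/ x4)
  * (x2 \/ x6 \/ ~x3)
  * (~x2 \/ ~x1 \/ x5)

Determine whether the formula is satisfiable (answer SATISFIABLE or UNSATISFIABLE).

SATISFIABLE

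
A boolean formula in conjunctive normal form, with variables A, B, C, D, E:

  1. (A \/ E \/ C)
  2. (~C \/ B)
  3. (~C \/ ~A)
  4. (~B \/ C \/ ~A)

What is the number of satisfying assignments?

12

Split on C, then A.
  C=1, A=1: a clause becomes empty — 0.
  C=1, A=0: remaining (B,D,E) ∈ {(1,0,0); (1,0,1); (1,1,0); (1,1,1)} — 4.
  C=0, A=1: remaining (B,D,E) ∈ {(0,0,0); (0,0,1); (0,1,0); (0,1,1)} — 4.
  C=0, A=0: remaining (B,D,E) ∈ {(0,0,1); (0,1,1); (1,0,1); (1,1,1)} — 4.
Total: 0 + 4 + 4 + 4 = 12.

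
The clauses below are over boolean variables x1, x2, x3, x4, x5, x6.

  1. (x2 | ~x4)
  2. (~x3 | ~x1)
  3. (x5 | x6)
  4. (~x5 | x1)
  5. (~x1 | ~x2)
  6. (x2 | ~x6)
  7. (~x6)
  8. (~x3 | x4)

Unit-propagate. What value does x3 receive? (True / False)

False

(~x6) is a unit clause: x6 = False.
(x6 | x5): since x6 = False, the clause reduces to (x5). x5 = True.
(~x5 | x1) with x5 = True leaves only x1, so x1 = True.
(~x1 | ~x3) with x1 = True leaves only ~x3, so x3 = False.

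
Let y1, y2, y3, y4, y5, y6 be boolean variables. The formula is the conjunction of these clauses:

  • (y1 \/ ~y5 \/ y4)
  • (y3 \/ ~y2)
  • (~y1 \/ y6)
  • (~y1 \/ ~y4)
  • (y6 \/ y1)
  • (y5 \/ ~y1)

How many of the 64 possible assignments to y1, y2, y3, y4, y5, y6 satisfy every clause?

Split on y1, then y4.
  y1=T, y4=T: a clause becomes empty — 0.
  y1=T, y4=F: remaining (y2,y3,y5,y6) ∈ {(F,F,T,T); (F,T,T,T); (T,T,T,T)} — 3.
  y1=F, y4=T: y5 free; 3 ways for (y2,y3,y6) × 2^1 = 6.
  y1=F, y4=F: remaining (y2,y3,y5,y6) ∈ {(F,F,F,T); (F,T,F,T); (T,T,F,T)} — 3.
Total: 0 + 3 + 6 + 3 = 12.

12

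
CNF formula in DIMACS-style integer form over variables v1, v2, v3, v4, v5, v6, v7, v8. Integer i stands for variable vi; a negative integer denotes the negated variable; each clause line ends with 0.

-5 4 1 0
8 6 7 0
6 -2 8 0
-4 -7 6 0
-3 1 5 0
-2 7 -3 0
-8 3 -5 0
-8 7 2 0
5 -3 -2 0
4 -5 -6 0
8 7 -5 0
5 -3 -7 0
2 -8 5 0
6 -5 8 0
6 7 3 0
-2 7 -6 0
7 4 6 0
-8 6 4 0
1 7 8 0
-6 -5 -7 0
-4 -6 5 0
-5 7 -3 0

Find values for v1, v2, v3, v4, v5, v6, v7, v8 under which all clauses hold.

v1 = T, v2 = F, v3 = F, v4 = F, v5 = F, v6 = T, v7 = F, v8 = F

Pure literal: v1 appears only positively; assign v1 = True.
Branch on v2: take v2 = False.
Set v3 = False and propagate.
Set v4 = False and propagate.
The remaining clauses are satisfied by v5 = False, v6 = True, v7 = False, v8 = False.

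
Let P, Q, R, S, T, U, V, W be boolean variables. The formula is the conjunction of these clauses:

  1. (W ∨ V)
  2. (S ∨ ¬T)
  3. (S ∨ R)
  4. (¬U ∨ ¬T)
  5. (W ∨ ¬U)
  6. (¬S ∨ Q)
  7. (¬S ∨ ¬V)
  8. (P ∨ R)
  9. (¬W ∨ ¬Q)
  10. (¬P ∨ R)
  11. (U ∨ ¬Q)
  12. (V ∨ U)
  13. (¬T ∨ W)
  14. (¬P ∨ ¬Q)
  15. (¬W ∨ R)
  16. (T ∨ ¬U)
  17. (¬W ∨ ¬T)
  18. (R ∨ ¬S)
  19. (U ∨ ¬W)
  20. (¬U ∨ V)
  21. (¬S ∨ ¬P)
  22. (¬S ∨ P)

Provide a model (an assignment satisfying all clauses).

P=T, Q=F, R=T, S=F, T=F, U=F, V=T, W=F

R occurs only positively in the remaining clauses — set R = True.
Try P = True.
  then Q is forced to False.
  then S is forced to False.
  then T is forced to False.
  then U is forced to False.
  then V is forced to True.
  then W is forced to False.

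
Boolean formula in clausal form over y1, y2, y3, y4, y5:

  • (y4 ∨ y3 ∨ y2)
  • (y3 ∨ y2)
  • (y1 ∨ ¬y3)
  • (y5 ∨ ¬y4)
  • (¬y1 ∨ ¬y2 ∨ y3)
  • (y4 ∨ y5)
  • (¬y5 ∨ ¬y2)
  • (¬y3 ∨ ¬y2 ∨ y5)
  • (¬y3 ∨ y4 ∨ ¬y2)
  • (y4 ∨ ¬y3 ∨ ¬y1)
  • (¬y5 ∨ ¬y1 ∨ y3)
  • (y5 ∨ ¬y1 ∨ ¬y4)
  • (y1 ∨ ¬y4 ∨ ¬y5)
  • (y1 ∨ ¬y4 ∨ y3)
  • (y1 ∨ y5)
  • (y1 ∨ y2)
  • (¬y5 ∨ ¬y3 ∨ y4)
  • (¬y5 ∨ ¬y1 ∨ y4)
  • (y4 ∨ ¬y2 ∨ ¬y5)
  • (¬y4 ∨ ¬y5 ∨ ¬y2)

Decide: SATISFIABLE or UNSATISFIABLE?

Try y1 = True.
Try y2 = False.
  then y3 is forced to True.
  then y4 is forced to True.
  then y5 is forced to True.
So y1 = T, y2 = F, y3 = T, y4 = T, y5 = T is a satisfying assignment.

SATISFIABLE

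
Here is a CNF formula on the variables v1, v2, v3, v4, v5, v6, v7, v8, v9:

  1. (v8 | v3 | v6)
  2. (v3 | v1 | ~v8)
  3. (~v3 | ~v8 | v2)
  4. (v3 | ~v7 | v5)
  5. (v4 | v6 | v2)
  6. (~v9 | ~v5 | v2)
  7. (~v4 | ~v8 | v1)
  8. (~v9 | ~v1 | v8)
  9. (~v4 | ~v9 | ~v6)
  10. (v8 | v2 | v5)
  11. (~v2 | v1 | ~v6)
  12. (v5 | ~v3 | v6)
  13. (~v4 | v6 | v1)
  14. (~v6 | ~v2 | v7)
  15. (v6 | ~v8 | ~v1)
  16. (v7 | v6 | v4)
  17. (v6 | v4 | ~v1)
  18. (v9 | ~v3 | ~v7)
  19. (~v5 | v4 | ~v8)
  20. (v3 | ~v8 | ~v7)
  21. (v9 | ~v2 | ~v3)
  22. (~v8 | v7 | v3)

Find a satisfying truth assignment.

v1=T  v2=F  v3=F  v4=F  v5=T  v6=T  v7=T  v8=F  v9=F

Try v1 = True.
For the remaining variables, v2 = False, v3 = False, v4 = False, v5 = True, v6 = True, v7 = True, v8 = False, v9 = False works.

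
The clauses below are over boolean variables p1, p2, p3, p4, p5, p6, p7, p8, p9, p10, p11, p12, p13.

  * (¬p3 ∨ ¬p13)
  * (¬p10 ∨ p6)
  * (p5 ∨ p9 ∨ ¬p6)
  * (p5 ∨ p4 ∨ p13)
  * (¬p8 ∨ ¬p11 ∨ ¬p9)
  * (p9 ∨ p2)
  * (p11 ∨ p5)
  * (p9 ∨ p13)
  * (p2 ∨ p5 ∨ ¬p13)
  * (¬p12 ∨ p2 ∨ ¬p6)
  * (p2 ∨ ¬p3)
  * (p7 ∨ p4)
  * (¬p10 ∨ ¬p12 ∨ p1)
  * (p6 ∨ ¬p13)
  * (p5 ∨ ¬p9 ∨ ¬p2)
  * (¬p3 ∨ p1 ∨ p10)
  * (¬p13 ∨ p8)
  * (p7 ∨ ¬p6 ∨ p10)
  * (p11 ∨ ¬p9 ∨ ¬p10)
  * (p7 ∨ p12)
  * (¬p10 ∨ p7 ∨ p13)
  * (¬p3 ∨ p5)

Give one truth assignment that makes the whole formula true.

p1 = False  p2 = True  p3 = False  p4 = True  p5 = True  p6 = False  p7 = False  p8 = False  p9 = True  p10 = False  p11 = True  p12 = True  p13 = False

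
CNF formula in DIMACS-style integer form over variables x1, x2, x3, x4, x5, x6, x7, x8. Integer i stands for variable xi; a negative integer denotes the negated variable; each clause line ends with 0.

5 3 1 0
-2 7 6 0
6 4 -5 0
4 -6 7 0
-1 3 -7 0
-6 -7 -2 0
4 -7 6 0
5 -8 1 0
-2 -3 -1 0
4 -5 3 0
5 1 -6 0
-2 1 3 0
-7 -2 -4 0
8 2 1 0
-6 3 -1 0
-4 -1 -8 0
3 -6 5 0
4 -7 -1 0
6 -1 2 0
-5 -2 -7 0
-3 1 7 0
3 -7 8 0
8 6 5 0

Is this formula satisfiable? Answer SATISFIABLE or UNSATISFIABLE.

Try x1 = False.
Try x2 = False.
  then x8 is forced to True.
  then x5 is forced to True.
For the remaining variables, x3 = True, x4 = False, x6 = True, x7 = True works.
So x1=False, x2=False, x3=True, x4=False, x5=True, x6=True, x7=True, x8=True is a satisfying assignment.

SATISFIABLE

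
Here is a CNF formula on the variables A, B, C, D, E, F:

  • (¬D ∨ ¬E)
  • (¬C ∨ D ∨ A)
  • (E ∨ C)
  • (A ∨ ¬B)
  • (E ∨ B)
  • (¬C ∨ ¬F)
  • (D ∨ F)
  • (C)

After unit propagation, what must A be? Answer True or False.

(C) stands alone — C = True.
(¬F ∨ ¬C) with C = True leaves only ¬F, so F = False.
In (D ∨ F), F is now false; D must hold, so D = True.
(¬D ∨ ¬E): since D = True, the clause reduces to (¬E). E = False.
(E ∨ B): since E = False, the clause reduces to (B). B = True.
(A ∨ ¬B): since B = True, the clause reduces to (A). A = True.

True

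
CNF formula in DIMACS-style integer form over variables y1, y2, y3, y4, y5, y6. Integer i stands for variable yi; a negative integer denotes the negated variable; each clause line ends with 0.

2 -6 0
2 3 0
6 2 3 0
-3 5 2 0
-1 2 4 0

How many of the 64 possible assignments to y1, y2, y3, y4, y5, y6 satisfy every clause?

35

Split on y2, then y3.
  y2=1, y3=1: y1, y4, y5, y6 free → 2^4 = 16.
  y2=1, y3=0: y1, y4, y5, y6 free → 2^4 = 16.
  y2=0, y3=1: remaining (y1,y4,y5,y6) ∈ {(0,0,1,0); (0,1,1,0); (1,1,1,0)} — 3.
  y2=0, y3=0: a clause becomes empty — 0.
Total: 16 + 16 + 3 + 0 = 35.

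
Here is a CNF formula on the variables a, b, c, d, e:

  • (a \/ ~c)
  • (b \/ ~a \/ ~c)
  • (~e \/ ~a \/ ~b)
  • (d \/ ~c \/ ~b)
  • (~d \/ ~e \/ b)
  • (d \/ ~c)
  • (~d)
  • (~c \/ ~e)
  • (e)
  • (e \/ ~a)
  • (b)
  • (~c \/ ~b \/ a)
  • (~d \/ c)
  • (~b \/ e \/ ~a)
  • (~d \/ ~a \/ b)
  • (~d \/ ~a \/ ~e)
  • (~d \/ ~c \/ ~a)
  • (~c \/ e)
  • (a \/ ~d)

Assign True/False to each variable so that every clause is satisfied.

a=False, b=True, c=False, d=False, e=True

Check each clause:
  1. (a \/ ~c) — ~c is true.
  2. (~a \/ ~c \/ b) — b is true.
  3. (~b \/ ~a \/ ~e) — ~a is true.
  4. (d \/ ~b \/ ~c) — ~c is true.
  5. (~e \/ b \/ ~d) — b is true.
  6. (~c \/ d) — ~c is true.
  7. (~d) — ~d is true.
  8. (~c \/ ~e) — ~c is true.
  9. (e) — e is true.
  10. (~a \/ e) — e is true.
  11. (b) — b is true.
  12. (~c \/ a \/ ~b) — ~c is true.
  13. (c \/ ~d) — ~d is true.
  14. (e \/ ~a \/ ~b) — e is true.
  15. (b \/ ~a \/ ~d) — b is true.
  16. (~d \/ ~a \/ ~e) — ~d is true.
  17. (~a \/ ~c \/ ~d) — ~d is true.
  18. (e \/ ~c) — ~c is true.
  19. (a \/ ~d) — ~d is true.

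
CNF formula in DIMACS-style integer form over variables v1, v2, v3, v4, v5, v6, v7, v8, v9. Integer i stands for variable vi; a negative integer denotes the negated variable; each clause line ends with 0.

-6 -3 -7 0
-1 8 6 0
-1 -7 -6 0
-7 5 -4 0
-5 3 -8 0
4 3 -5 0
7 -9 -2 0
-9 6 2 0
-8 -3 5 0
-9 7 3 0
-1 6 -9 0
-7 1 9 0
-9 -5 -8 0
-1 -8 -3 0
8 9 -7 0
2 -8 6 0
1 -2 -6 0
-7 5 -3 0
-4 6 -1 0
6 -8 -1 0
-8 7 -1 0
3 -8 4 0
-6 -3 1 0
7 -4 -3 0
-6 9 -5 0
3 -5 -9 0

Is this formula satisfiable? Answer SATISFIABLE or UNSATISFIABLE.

Set v1 = False and propagate.
Branch on v2: take v2 = False.
For the remaining variables, v3 = True, v4 = False, v5 = False, v6 = False, v7 = False, v8 = False, v9 = False works.
Every clause has at least one true literal under this assignment.
So v1=F, v2=F, v3=T, v4=F, v5=F, v6=F, v7=F, v8=F, v9=F is a satisfying assignment.

SATISFIABLE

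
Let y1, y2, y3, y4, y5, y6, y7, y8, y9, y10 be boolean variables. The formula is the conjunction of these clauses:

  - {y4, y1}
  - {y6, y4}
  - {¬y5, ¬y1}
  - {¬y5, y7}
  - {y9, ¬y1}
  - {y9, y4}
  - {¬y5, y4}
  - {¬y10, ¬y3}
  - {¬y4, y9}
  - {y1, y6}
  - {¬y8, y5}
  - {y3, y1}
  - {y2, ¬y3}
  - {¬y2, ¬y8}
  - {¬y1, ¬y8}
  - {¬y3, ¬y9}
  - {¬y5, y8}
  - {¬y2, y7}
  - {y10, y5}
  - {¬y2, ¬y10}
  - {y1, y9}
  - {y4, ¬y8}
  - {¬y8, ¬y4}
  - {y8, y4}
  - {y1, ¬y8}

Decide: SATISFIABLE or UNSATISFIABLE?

Try y1 = True.
  then y5 is forced to False.
  then y9 is forced to True.
  then y8 is forced to False.
  then y3 is forced to False.
  then y10 is forced to True.
  then y2 is forced to False.
  then y4 is forced to True.
y6, y7 are now unconstrained; take y6 = False, y7 = False.
So y1 = T, y2 = F, y3 = F, y4 = T, y5 = F, y6 = F, y7 = F, y8 = F, y9 = T, y10 = T is a satisfying assignment.

SATISFIABLE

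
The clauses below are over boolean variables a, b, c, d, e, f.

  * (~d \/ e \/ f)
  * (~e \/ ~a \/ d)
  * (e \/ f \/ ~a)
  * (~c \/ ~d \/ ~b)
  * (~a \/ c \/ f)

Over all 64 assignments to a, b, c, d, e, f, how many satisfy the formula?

Split on a, then d.
  a=T, d=T: 7 of the 16 assignments to (b,c,e,f) work.
  a=T, d=F: remaining (b,c,e,f) ∈ {(F,F,F,T); (F,T,F,T); (T,F,F,T); (T,T,F,T)} — 4.
  a=F, d=T: 9 of the 16 assignments to (b,c,e,f) work.
  a=F, d=F: b, c, e, f free → 2^4 = 16.
Total: 7 + 4 + 9 + 16 = 36.

36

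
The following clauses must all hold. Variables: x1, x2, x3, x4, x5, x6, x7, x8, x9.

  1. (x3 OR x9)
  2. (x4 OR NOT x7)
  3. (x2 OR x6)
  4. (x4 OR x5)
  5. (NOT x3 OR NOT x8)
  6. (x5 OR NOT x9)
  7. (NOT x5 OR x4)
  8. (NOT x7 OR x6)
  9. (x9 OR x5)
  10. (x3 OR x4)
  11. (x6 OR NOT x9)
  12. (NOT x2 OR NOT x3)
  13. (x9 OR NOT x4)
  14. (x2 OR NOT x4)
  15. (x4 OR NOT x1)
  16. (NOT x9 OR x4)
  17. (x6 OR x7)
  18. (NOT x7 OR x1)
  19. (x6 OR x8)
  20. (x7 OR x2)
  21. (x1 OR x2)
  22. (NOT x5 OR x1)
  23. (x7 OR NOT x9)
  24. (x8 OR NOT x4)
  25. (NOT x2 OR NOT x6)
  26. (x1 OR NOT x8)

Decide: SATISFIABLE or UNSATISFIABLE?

UNSATISFIABLE

x4 = True:
  propagation gives x9=True, x5=True, x6=True, x2=True; an empty clause results — contradiction.
x4 = False:
  propagation gives x7=False, x5=True; an empty clause results — contradiction.
Every branch closes, so no satisfying assignment exists.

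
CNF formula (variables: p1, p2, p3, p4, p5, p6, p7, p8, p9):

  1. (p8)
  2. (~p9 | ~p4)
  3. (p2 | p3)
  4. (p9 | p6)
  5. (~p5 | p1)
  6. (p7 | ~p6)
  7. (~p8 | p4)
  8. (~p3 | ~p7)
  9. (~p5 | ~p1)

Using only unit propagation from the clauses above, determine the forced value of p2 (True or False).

True

(p8) stands alone — p8 = True.
From (p4 | ~p8) and p8 = True: p4 = True.
(~p9 | ~p4) with p4 = True leaves only ~p9, so p9 = False.
(p9 | p6) with p9 = False leaves only p6, so p6 = True.
From (p7 | ~p6) and p6 = True: p7 = True.
(~p3 | ~p7) with p7 = True leaves only ~p3, so p3 = False.
From (p2 | p3) and p3 = False: p2 = True.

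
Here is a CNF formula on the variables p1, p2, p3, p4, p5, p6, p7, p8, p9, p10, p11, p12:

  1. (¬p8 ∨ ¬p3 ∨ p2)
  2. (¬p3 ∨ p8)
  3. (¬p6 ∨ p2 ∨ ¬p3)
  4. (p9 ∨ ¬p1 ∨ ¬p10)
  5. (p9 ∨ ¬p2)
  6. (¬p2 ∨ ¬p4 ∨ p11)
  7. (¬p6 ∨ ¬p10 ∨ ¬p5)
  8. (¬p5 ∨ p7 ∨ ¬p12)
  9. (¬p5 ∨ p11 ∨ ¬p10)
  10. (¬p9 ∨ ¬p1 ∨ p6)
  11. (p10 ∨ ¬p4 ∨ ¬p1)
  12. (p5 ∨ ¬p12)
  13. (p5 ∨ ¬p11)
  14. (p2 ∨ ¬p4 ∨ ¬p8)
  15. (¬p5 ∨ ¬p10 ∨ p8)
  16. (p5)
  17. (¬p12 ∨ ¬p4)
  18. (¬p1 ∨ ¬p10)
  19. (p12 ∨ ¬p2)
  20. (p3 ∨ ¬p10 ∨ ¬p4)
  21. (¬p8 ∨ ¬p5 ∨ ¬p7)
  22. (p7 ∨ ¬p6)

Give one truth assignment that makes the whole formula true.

p1=F, p2=F, p3=F, p4=T, p5=T, p6=F, p7=T, p8=F, p9=F, p10=F, p11=F, p12=F

Check each clause:
  1. (¬p3 ∨ p2 ∨ ¬p8) — ¬p8 is true.
  2. (p8 ∨ ¬p3) — ¬p3 is true.
  3. (¬p3 ∨ p2 ∨ ¬p6) — ¬p6 is true.
  4. (¬p1 ∨ ¬p10 ∨ p9) — ¬p1 is true.
  5. (¬p2 ∨ p9) — ¬p2 is true.
  6. (¬p4 ∨ ¬p2 ∨ p11) — ¬p2 is true.
  7. (¬p5 ∨ ¬p10 ∨ ¬p6) — ¬p6 is true.
  8. (¬p12 ∨ ¬p5 ∨ p7) — ¬p12 is true.
  9. (p11 ∨ ¬p10 ∨ ¬p5) — ¬p10 is true.
  10. (¬p1 ∨ p6 ∨ ¬p9) — ¬p1 is true.
  11. (¬p1 ∨ ¬p4 ∨ p10) — ¬p1 is true.
  12. (¬p12 ∨ p5) — ¬p12 is true.
  13. (¬p11 ∨ p5) — ¬p11 is true.
  14. (p2 ∨ ¬p4 ∨ ¬p8) — ¬p8 is true.
  15. (¬p5 ∨ ¬p10 ∨ p8) — ¬p10 is true.
  16. (p5) — p5 is true.
  17. (¬p4 ∨ ¬p12) — ¬p12 is true.
  18. (¬p1 ∨ ¬p10) — ¬p10 is true.
  19. (p12 ∨ ¬p2) — ¬p2 is true.
  20. (p3 ∨ ¬p4 ∨ ¬p10) — ¬p10 is true.
  21. (¬p7 ∨ ¬p8 ∨ ¬p5) — ¬p8 is true.
  22. (p7 ∨ ¬p6) — ¬p6 is true.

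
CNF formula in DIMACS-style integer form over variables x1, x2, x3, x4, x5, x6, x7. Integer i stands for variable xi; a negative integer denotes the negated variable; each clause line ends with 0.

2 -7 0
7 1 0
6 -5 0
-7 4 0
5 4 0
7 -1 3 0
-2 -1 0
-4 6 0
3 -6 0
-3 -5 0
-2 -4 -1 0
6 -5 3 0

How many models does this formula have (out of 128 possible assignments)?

The models are:
  x1=0 x2=1 x3=1 x4=1 x5=0 x6=1 x7=1
  x1=1 x2=0 x3=1 x4=1 x5=0 x6=1 x7=0
Count: 2.

2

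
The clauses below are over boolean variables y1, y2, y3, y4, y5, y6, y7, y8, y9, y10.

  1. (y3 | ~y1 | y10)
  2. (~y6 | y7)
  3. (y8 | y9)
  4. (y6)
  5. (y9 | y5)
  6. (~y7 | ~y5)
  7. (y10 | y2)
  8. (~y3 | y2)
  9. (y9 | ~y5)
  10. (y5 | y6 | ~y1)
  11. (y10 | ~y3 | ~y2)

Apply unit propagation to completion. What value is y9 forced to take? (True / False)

True

(y6) stands alone — y6 = True.
In (y7 | ~y6), ~y6 is now false; y7 must hold, so y7 = True.
From (~y7 | ~y5) and y7 = True: y5 = False.
(y5 | y9): since y5 = False, the clause reduces to (y9). y9 = True.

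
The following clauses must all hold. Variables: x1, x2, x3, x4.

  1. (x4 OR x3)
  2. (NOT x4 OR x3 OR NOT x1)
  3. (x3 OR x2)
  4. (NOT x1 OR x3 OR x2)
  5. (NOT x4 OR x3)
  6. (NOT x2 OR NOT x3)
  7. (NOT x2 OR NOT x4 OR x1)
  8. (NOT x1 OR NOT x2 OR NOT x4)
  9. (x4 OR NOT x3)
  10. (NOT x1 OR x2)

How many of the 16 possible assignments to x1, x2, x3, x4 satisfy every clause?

1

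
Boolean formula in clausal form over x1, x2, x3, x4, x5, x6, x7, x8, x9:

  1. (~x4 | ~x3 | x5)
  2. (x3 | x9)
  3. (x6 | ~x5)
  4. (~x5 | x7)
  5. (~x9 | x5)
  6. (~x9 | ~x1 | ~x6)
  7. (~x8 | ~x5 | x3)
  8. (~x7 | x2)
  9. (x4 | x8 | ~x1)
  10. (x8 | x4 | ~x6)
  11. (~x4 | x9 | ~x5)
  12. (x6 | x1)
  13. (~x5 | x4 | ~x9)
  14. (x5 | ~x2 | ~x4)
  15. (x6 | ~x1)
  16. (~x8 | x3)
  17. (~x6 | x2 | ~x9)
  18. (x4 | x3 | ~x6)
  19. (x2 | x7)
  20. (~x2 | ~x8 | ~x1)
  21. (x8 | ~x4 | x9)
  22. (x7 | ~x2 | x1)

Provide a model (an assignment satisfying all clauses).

Try x1 = False.
  then x6 is forced to True.
Branch on x2: take x2 = True.
  then x7 is forced to True.
For the remaining variables, x3 = False, x4 = True, x5 = True, x8 = False, x9 = True works.
Every clause has at least one true literal under this assignment.
Check each clause:
  1. (~x4 | ~x3 | x5) — x5 is true.
  2. (x9 | x3) — x9 is true.
  3. (~x5 | x6) — x6 is true.
  4. (~x5 | x7) — x7 is true.
  5. (x5 | ~x9) — x5 is true.
  6. (~x9 | ~x6 | ~x1) — ~x1 is true.
  7. (~x8 | ~x5 | x3) — ~x8 is true.
  8. (x2 | ~x7) — x2 is true.
  9. (x8 | ~x1 | x4) — x4 is true.
  10. (x4 | ~x6 | x8) — x4 is true.
  11. (~x5 | ~x4 | x9) — x9 is true.
  12. (x1 | x6) — x6 is true.
  13. (x4 | ~x5 | ~x9) — x4 is true.
  14. (x5 | ~x2 | ~x4) — x5 is true.
  15. (x6 | ~x1) — x6 is true.
  16. (x3 | ~x8) — ~x8 is true.
  17. (x2 | ~x6 | ~x9) — x2 is true.
  18. (x3 | ~x6 | x4) — x4 is true.
  19. (x2 | x7) — x2 is true.
  20. (~x8 | ~x1 | ~x2) — ~x8 is true.
  21. (x8 | ~x4 | x9) — x9 is true.
  22. (x7 | ~x2 | x1) — x7 is true.

x1=0, x2=1, x3=0, x4=1, x5=1, x6=1, x7=1, x8=0, x9=1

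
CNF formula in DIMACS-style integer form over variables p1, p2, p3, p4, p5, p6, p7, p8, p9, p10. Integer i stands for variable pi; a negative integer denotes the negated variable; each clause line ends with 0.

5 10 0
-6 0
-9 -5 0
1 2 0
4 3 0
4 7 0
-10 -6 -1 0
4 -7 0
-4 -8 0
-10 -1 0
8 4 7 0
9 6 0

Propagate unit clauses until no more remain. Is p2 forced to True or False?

(¬p6) stands alone — p6 = False.
(p6 ∨ p9) with p6 = False leaves only p9, so p9 = True.
From (¬p5 ∨ ¬p9) and p9 = True: p5 = False.
From (p10 ∨ p5) and p5 = False: p10 = True.
From (¬p1 ∨ ¬p10) and p10 = True: p1 = False.
In (p1 ∨ p2), p1 is now false; p2 must hold, so p2 = True.

True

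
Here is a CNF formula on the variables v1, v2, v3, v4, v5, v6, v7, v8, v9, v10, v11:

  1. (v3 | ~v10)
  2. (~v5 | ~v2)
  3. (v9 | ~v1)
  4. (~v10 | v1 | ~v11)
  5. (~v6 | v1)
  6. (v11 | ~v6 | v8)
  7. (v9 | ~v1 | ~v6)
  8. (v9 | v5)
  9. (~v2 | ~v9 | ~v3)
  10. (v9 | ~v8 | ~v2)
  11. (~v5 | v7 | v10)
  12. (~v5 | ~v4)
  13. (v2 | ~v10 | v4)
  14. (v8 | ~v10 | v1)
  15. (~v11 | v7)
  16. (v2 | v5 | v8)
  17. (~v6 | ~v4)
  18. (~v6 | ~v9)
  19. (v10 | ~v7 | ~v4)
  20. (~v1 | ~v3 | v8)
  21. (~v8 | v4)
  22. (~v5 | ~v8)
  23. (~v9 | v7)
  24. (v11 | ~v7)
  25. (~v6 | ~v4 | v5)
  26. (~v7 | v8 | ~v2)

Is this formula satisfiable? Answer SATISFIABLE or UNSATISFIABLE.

Pure literal: v6 appears only negated; assign v6 = False.
Try v1 = True.
  then v9 is forced to True.
  then v7 is forced to True.
  then v11 is forced to True.
Set v2 = False and propagate.
For the remaining variables, v3 = False, v4 = False, v5 = True, v8 = False, v10 = False works.
So v1=1, v2=0, v3=0, v4=0, v5=1, v6=0, v7=1, v8=0, v9=1, v10=0, v11=1 is a satisfying assignment.

SATISFIABLE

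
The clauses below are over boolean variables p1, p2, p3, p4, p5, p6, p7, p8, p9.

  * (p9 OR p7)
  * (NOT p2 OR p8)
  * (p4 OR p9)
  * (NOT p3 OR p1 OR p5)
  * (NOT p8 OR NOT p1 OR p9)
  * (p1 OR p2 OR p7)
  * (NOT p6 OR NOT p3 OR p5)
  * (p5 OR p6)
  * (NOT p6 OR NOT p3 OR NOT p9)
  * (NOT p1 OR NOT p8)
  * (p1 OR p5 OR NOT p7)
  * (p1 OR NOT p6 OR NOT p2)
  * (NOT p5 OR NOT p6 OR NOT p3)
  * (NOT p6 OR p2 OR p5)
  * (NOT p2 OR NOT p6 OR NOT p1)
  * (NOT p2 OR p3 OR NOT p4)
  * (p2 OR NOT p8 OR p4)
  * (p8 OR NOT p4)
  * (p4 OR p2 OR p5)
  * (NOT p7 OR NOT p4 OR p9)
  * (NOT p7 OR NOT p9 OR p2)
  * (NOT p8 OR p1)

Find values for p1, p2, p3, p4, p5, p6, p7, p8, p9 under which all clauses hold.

Branch on p1: take p1 = True.
  then p8 is forced to False.
  then p2 is forced to False.
  then p4 is forced to False.
  then p9 is forced to True.
  then p5 is forced to True.
  then p7 is forced to False.
The remaining clauses are satisfied by p3 = True, p6 = False.
Every clause has at least one true literal under this assignment.

p1=1, p2=0, p3=1, p4=0, p5=1, p6=0, p7=0, p8=0, p9=1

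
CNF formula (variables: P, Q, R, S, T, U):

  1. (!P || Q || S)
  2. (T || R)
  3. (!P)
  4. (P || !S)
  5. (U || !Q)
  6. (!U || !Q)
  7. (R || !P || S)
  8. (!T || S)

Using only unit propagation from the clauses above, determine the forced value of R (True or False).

(!P) is a unit clause: P = False.
From (!S || P) and P = False: S = False.
(S || !T) with S = False leaves only !T, so T = False.
In (R || T), T is now false; R must hold, so R = True.

True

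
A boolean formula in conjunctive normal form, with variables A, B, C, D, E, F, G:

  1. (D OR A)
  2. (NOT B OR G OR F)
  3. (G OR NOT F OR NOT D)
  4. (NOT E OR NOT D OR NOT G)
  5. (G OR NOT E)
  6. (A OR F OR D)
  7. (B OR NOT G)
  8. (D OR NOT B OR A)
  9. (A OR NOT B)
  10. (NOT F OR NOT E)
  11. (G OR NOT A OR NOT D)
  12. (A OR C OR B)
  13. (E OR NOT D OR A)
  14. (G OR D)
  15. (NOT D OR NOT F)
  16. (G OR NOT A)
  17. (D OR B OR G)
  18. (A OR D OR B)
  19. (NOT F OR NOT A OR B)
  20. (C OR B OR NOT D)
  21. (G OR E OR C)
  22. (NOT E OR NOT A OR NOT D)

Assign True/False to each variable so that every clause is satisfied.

Pure literal: C appears only positively; assign C = True.
Set A = True and propagate.
  then G is forced to True.
  then B is forced to True.
Set D = True and propagate.
  then E is forced to False.
  then F is forced to False.

A = T, B = T, C = T, D = T, E = F, F = F, G = T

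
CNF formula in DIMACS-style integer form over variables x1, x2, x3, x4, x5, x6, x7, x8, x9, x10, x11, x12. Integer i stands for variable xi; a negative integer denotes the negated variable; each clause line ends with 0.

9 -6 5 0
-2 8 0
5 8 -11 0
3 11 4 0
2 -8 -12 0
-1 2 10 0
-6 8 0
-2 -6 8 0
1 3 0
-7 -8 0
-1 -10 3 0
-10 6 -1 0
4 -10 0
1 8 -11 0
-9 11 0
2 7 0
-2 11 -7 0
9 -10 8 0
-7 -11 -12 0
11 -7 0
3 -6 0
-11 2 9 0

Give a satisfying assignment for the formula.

x1=0, x2=1, x3=1, x4=1, x5=0, x6=0, x7=0, x8=1, x9=0, x10=1, x11=1, x12=1

Check each clause:
  1. (x5 \/ x9 \/ ~x6) — ~x6 is true.
  2. (x8 \/ ~x2) — x8 is true.
  3. (~x11 \/ x5 \/ x8) — x8 is true.
  4. (x11 \/ x4 \/ x3) — x11 is true.
  5. (x2 \/ ~x8 \/ ~x12) — x2 is true.
  6. (x10 \/ x2 \/ ~x1) — x10 is true.
  7. (~x6 \/ x8) — x8 is true.
  8. (x8 \/ ~x2 \/ ~x6) — x8 is true.
  9. (x3 \/ x1) — x3 is true.
  10. (~x8 \/ ~x7) — ~x7 is true.
  11. (x3 \/ ~x1 \/ ~x10) — x3 is true.
  12. (~x10 \/ x6 \/ ~x1) — ~x1 is true.
  13. (~x10 \/ x4) — x4 is true.
  14. (x8 \/ ~x11 \/ x1) — x8 is true.
  15. (~x9 \/ x11) — x11 is true.
  16. (x7 \/ x2) — x2 is true.
  17. (~x7 \/ x11 \/ ~x2) — ~x7 is true.
  18. (x8 \/ ~x10 \/ x9) — x8 is true.
  19. (~x12 \/ ~x7 \/ ~x11) — ~x7 is true.
  20. (~x7 \/ x11) — ~x7 is true.
  21. (~x6 \/ x3) — ~x6 is true.
  22. (~x11 \/ x2 \/ x9) — x2 is true.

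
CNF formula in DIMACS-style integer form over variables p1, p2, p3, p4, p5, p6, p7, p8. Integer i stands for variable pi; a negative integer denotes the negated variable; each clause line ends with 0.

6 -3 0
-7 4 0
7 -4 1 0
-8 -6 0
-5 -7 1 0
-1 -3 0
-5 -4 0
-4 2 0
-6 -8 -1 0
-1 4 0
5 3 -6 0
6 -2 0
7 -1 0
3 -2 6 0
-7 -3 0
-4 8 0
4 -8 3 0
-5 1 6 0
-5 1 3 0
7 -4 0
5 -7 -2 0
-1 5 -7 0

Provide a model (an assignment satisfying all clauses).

p1=False, p2=False, p3=True, p4=False, p5=True, p6=True, p7=False, p8=False

Check each clause:
  1. (!p3 || p6) — p6 is true.
  2. (p4 || !p7) — !p7 is true.
  3. (p7 || !p4 || p1) — !p4 is true.
  4. (!p8 || !p6) — !p8 is true.
  5. (p1 || !p5 || !p7) — !p7 is true.
  6. (!p3 || !p1) — !p1 is true.
  7. (!p5 || !p4) — !p4 is true.
  8. (!p4 || p2) — !p4 is true.
  9. (!p6 || !p1 || !p8) — !p8 is true.
  10. (p4 || !p1) — !p1 is true.
  11. (!p6 || p3 || p5) — p3 is true.
  12. (!p2 || p6) — p6 is true.
  13. (!p1 || p7) — !p1 is true.
  14. (p3 || !p2 || p6) — p3 is true.
  15. (!p3 || !p7) — !p7 is true.
  16. (p8 || !p4) — !p4 is true.
  17. (p4 || !p8 || p3) — !p8 is true.
  18. (!p5 || p6 || p1) — p6 is true.
  19. (p1 || p3 || !p5) — p3 is true.
  20. (!p4 || p7) — !p4 is true.
  21. (!p2 || !p7 || p5) — !p7 is true.
  22. (p5 || !p7 || !p1) — !p7 is true.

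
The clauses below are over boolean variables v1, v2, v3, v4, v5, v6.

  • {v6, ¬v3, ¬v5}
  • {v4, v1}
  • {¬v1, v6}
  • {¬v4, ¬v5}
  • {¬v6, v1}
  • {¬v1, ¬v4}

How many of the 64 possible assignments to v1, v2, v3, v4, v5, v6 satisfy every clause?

12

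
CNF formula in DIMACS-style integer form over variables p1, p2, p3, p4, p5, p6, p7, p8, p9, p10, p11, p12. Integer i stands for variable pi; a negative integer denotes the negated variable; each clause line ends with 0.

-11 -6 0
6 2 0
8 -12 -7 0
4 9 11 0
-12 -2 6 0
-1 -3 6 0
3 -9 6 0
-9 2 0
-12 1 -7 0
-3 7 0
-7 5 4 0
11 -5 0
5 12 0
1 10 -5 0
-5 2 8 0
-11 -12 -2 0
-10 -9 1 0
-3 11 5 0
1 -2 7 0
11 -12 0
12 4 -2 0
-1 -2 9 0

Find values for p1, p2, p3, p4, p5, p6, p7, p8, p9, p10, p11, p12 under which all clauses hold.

p1=F, p2=T, p3=T, p4=T, p5=T, p6=F, p7=T, p8=T, p9=F, p10=T, p11=T, p12=F

Check each clause:
  1. (~p6 \/ ~p11) — ~p6 is true.
  2. (p6 \/ p2) — p2 is true.
  3. (p8 \/ ~p7 \/ ~p12) — p8 is true.
  4. (p11 \/ p9 \/ p4) — p11 is true.
  5. (~p2 \/ ~p12 \/ p6) — ~p12 is true.
  6. (~p3 \/ p6 \/ ~p1) — ~p1 is true.
  7. (p3 \/ ~p9 \/ p6) — p3 is true.
  8. (~p9 \/ p2) — p2 is true.
  9. (p1 \/ ~p12 \/ ~p7) — ~p12 is true.
  10. (p7 \/ ~p3) — p7 is true.
  11. (p4 \/ p5 \/ ~p7) — p4 is true.
  12. (p11 \/ ~p5) — p11 is true.
  13. (p5 \/ p12) — p5 is true.
  14. (~p5 \/ p10 \/ p1) — p10 is true.
  15. (p8 \/ p2 \/ ~p5) — p8 is true.
  16. (~p12 \/ ~p2 \/ ~p11) — ~p12 is true.
  17. (p1 \/ ~p10 \/ ~p9) — ~p9 is true.
  18. (p11 \/ ~p3 \/ p5) — p5 is true.
  19. (p1 \/ ~p2 \/ p7) — p7 is true.
  20. (p11 \/ ~p12) — p11 is true.
  21. (p12 \/ p4 \/ ~p2) — p4 is true.
  22. (~p1 \/ p9 \/ ~p2) — ~p1 is true.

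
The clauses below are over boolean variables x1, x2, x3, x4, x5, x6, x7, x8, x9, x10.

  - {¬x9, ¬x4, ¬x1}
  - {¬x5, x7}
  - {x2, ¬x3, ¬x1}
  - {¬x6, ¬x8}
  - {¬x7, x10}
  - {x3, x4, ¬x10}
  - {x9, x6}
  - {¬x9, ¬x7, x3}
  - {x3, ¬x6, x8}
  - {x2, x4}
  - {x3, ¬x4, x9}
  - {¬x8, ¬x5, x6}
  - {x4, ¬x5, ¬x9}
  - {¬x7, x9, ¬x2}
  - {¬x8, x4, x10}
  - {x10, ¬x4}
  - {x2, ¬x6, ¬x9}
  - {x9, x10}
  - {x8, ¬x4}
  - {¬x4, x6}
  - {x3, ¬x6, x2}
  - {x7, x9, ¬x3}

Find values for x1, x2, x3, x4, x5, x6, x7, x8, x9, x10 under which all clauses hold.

x1=T, x2=T, x3=T, x4=F, x5=F, x6=F, x7=F, x8=F, x9=T, x10=F

Check each clause:
  1. {¬x9, ¬x1, ¬x4} — ¬x4 is true.
  2. {¬x5, x7} — ¬x5 is true.
  3. {¬x3, x2, ¬x1} — x2 is true.
  4. {¬x6, ¬x8} — ¬x8 is true.
  5. {x10, ¬x7} — ¬x7 is true.
  6. {x3, ¬x10, x4} — x3 is true.
  7. {x6, x9} — x9 is true.
  8. {x3, ¬x9, ¬x7} — ¬x7 is true.
  9. {¬x6, x8, x3} — ¬x6 is true.
  10. {x2, x4} — x2 is true.
  11. {x9, ¬x4, x3} — x9 is true.
  12. {¬x8, x6, ¬x5} — ¬x8 is true.
  13. {x4, ¬x9, ¬x5} — ¬x5 is true.
  14. {¬x2, ¬x7, x9} — x9 is true.
  15. {x10, ¬x8, x4} — ¬x8 is true.
  16. {x10, ¬x4} — ¬x4 is true.
  17. {x2, ¬x6, ¬x9} — ¬x6 is true.
  18. {x9, x10} — x9 is true.
  19. {¬x4, x8} — ¬x4 is true.
  20. {x6, ¬x4} — ¬x4 is true.
  21. {¬x6, x2, x3} — ¬x6 is true.
  22. {x9, x7, ¬x3} — x9 is true.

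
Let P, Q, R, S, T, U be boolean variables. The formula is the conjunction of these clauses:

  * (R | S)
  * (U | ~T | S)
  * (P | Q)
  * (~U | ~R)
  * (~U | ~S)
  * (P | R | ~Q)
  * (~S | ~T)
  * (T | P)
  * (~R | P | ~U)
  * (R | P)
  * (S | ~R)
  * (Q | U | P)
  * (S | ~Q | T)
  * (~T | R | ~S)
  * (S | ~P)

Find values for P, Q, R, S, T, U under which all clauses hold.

Branch on P: take P = True.
  then S is forced to True.
  then U is forced to False.
  then T is forced to False.
Q, R are now unconstrained; take Q = False, R = True.

P=1  Q=0  R=1  S=1  T=0  U=0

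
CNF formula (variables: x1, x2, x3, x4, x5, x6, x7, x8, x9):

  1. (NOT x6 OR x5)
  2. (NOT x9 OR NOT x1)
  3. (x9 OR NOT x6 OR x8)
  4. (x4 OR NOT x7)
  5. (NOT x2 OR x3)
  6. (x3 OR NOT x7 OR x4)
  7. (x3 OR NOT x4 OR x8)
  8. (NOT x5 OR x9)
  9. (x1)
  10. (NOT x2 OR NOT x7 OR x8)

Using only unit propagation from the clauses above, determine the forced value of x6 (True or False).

Unit clause (x1) sets x1 = True.
From (NOT x9 OR NOT x1) and x1 = True: x9 = False.
In (NOT x5 OR x9), x9 is now false; NOT x5 must hold, so x5 = False.
In (NOT x6 OR x5), x5 is now false; NOT x6 must hold, so x6 = False.

False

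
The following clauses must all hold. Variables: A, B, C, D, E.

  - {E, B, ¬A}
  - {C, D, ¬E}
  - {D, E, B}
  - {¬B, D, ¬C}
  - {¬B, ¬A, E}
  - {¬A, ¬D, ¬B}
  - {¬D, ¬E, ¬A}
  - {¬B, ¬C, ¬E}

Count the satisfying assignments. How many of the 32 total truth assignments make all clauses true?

10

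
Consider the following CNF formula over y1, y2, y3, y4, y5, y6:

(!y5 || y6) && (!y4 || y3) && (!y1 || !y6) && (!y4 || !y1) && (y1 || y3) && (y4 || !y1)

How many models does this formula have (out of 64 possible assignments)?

12

Case analysis on y1 and y4:
  y1=1, y4=1: a clause becomes empty — 0.
  y1=1, y4=0: a clause becomes empty — 0.
  y1=0, y4=1: y2 free; 3 ways for (y3,y5,y6) × 2^1 = 6.
  y1=0, y4=0: y2 free; 3 ways for (y3,y5,y6) × 2^1 = 6.
Total: 0 + 0 + 6 + 6 = 12.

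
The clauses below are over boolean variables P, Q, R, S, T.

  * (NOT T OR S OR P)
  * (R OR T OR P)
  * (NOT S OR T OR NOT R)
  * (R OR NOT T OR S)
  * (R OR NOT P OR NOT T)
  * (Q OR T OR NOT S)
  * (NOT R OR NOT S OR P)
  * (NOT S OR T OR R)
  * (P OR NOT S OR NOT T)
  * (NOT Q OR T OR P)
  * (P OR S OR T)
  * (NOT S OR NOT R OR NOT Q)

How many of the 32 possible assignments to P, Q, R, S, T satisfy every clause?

Satisfying assignments:
  P=T Q=F R=F S=F T=F
  P=T Q=F R=T S=F T=F
  P=T Q=F R=T S=F T=T
  P=T Q=F R=T S=T T=T
  P=T Q=T R=F S=F T=F
  P=T Q=T R=T S=F T=F
  P=T Q=T R=T S=F T=T
Count: 7.

7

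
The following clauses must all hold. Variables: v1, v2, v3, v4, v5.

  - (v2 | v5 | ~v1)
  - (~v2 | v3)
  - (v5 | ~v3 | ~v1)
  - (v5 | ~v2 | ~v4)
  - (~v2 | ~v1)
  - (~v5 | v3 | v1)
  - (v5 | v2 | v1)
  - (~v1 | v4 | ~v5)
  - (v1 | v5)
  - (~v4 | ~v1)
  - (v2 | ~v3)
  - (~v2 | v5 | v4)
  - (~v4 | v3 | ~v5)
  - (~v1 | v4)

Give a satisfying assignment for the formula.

Try v1 = False.
  then v5 is forced to True.
  then v3 is forced to True.
  then v2 is forced to True.
v4 is now unconstrained; take v4 = True.
Every clause has at least one true literal under this assignment.

v1=F  v2=T  v3=T  v4=T  v5=T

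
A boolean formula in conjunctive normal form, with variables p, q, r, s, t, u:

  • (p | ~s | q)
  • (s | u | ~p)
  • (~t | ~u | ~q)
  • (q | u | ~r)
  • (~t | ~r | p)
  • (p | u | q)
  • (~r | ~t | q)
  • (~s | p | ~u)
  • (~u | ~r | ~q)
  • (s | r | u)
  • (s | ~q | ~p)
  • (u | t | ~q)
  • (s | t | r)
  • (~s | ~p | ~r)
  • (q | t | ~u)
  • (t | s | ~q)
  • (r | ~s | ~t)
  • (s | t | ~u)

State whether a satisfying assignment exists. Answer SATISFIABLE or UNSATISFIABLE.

SATISFIABLE

Branch on p: take p = True.
Set q = False and propagate.
Set r = False and propagate.
The remaining clauses are satisfied by s = False, t = True, u = True.
So p=True  q=False  r=False  s=False  t=True  u=True is a satisfying assignment.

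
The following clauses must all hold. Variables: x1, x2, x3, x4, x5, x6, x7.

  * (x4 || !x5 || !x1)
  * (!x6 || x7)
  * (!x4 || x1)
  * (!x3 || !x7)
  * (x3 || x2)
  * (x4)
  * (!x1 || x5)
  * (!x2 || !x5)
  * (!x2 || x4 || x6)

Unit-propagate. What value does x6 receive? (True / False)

Unit clause (x4) sets x4 = True.
In (!x4 || x1), !x4 is now false; x1 must hold, so x1 = True.
(!x1 || x5) with x1 = True leaves only x5, so x5 = True.
From (!x5 || !x2) and x5 = True: x2 = False.
(x2 || x3) with x2 = False leaves only x3, so x3 = True.
From (!x7 || !x3) and x3 = True: x7 = False.
(x7 || !x6): since x7 = False, the clause reduces to (!x6). x6 = False.

False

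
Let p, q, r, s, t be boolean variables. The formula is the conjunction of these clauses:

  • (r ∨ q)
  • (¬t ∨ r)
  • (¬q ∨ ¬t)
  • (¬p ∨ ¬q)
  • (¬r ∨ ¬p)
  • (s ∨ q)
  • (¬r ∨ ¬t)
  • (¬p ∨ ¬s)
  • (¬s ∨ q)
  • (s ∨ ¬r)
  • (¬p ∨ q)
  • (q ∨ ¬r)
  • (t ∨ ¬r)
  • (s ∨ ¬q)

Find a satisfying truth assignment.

p occurs only negated in the remaining clauses — set p = False.
Try q = True.
  then t is forced to False.
  then r is forced to False.
  then s is forced to True.
Check each clause:
  1. (r ∨ q) — q is true.
  2. (r ∨ ¬t) — ¬t is true.
  3. (¬q ∨ ¬t) — ¬t is true.
  4. (¬q ∨ ¬p) — ¬p is true.
  5. (¬p ∨ ¬r) — ¬r is true.
  6. (q ∨ s) — q is true.
  7. (¬t ∨ ¬r) — ¬t is true.
  8. (¬s ∨ ¬p) — ¬p is true.
  9. (q ∨ ¬s) — q is true.
  10. (¬r ∨ s) — s is true.
  11. (¬p ∨ q) — q is true.
  12. (¬r ∨ q) — q is true.
  13. (¬r ∨ t) — ¬r is true.
  14. (s ∨ ¬q) — s is true.

p=F, q=T, r=F, s=T, t=F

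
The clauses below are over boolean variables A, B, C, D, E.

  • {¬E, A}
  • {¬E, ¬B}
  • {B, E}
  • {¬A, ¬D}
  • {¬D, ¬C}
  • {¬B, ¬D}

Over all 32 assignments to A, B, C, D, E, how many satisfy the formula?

Satisfying assignments:
  A=0 B=1 C=0 D=0 E=0
  A=0 B=1 C=1 D=0 E=0
  A=1 B=0 C=0 D=0 E=1
  A=1 B=0 C=1 D=0 E=1
  A=1 B=1 C=0 D=0 E=0
  A=1 B=1 C=1 D=0 E=0
Count: 6.

6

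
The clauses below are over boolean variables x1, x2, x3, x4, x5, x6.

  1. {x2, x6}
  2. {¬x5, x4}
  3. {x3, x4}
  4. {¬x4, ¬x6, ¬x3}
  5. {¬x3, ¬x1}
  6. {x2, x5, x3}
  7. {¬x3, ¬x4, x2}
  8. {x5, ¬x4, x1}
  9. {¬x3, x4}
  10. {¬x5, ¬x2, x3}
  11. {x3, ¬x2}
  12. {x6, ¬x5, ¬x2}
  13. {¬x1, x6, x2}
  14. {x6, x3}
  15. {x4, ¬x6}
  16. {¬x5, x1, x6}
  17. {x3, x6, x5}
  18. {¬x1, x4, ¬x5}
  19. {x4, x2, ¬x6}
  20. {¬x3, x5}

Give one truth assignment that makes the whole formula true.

x1=T  x2=F  x3=F  x4=T  x5=T  x6=T

Branch on x1: take x1 = True.
  then x3 is forced to False.
  then x4 is forced to True.
  then x2 is forced to False.
  then x6 is forced to True.
  then x5 is forced to True.
Every clause has at least one true literal under this assignment.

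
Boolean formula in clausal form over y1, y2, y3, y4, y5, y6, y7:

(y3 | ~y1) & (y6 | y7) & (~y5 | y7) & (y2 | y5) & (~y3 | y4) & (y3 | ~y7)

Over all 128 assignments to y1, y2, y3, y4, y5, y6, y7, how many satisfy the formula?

16

Split on y3, then y7.
  y3=1, y7=1: y1, y6 free; 3 ways for (y2,y4,y5) × 2^2 = 12.
  y3=1, y7=0: remaining (y1,y2,y4,y5,y6) ∈ {(0,1,1,0,1); (1,1,1,0,1)} — 2.
  y3=0, y7=1: a clause becomes empty — 0.
  y3=0, y7=0: remaining (y1,y2,y4,y5,y6) ∈ {(0,1,0,0,1); (0,1,1,0,1)} — 2.
Total: 12 + 2 + 0 + 2 = 16.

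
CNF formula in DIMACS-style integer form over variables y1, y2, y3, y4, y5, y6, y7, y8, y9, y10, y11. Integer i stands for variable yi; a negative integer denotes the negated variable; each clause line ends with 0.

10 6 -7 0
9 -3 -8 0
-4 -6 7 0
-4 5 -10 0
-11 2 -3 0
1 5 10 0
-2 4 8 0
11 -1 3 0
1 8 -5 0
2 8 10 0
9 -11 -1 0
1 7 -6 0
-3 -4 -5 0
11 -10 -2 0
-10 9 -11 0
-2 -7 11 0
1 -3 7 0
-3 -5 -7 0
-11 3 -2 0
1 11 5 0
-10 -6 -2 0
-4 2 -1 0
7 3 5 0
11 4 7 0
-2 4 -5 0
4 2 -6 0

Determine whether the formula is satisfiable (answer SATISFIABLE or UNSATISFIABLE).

y9 occurs only positively in the remaining clauses — set y9 = True.
Branch on y1: take y1 = False.
For the remaining variables, y2 = False, y3 = False, y4 = False, y5 = False, y6 = False, y7 = True, y8 = False, y10 = True, y11 = True works.
So y1 = F, y2 = F, y3 = F, y4 = F, y5 = F, y6 = F, y7 = T, y8 = F, y9 = T, y10 = T, y11 = T is a satisfying assignment.

SATISFIABLE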